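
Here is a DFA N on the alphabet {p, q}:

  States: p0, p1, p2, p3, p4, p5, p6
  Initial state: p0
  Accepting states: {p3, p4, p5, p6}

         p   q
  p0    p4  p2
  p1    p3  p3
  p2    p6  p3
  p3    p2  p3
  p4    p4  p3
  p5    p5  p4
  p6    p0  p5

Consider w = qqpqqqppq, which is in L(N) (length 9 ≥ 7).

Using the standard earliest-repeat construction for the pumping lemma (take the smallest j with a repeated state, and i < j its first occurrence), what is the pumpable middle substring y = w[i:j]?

Run of N on w = q q p q q q p p q:
  step 0: p0  (start)
  step 1: p2  (read q: p0→p2)
  step 2: p3  (read q: p2→p3)
  step 3: p2  (read p: p3→p2)   ← first repeat (p2 seen earlier)
  step 4: p3  (read q: p2→p3)
  step 5: p3  (read q: p3→p3)
  step 6: p3  (read q: p3→p3)
  step 7: p2  (read p: p3→p2)
  step 8: p6  (read p: p2→p6)
  step 9: p5  (read q: p6→p5)

So i = 1, j = 3, giving x = w[0:1] = q, y = w[1:3] = qp, z = w[3:9] = qqqppq.
Check: |xy| = 3 ≤ 7 and |y| = 2 ≥ 1. Reading y takes N from p2 back to p2, so every xyⁱz is accepted.

qp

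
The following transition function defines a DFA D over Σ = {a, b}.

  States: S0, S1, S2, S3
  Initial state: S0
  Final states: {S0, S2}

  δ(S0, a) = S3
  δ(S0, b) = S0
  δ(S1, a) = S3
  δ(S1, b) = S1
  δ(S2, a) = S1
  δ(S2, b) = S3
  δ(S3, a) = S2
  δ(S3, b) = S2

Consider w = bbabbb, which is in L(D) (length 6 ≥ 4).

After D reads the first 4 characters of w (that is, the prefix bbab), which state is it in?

State sequence: S0 -b-> S0 -b-> S0 -a-> S3 -b-> S2

After reading 4 characters, D is in state S2.

S2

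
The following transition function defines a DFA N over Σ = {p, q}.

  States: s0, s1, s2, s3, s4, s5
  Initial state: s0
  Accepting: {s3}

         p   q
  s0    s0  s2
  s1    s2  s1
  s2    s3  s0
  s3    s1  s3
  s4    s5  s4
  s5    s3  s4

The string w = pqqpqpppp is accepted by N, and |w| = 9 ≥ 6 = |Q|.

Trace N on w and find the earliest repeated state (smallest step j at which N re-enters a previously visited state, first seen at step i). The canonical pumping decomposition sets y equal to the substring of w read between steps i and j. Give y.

State sequence: s0 -p-> s0 -q-> s2 -q-> s0 -p-> s0 -q-> s2 -p-> s3 -p-> s1 -p-> s2 -p-> s3
First repeat at step 1: s0 was already visited.

So i = 0, j = 1, giving x = w[0:0] = ε, y = w[0:1] = p, z = w[1:9] = qqpqpppp.
Check: |xy| = 1 ≤ 6 and |y| = 1 ≥ 1. Reading y takes N from s0 back to s0, so every xyⁱz is accepted.
Pumping length from the standard proof: p = 6 (the number of states). The repeated state found above gives |xy| = j ≤ 6 and |y| = j − i ≥ 1.

p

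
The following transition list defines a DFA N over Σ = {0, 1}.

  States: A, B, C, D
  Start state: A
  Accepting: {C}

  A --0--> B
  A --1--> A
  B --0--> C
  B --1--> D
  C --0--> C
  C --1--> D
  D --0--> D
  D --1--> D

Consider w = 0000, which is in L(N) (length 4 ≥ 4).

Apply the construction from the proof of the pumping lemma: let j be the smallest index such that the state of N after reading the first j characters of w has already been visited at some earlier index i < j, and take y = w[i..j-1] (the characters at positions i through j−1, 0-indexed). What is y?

0

Run of N on w = 0 0 0 0:
  step 0: A  (start)
  step 1: B  (read 0: A→B)
  step 2: C  (read 0: B→C)
  step 3: C  (read 0: C→C)   ← first repeat (C seen earlier)
  step 4: C  (read 0: C→C)

So i = 2, j = 3, giving x = w[0:2] = 00, y = w[2:3] = 0, z = w[3:4] = 0.
Check: |xy| = 3 ≤ 4 and |y| = 1 ≥ 1. Reading y takes N from C back to C, so every xyⁱz is accepted.
The DFA has 4 states, so the proof of the pumping lemma guarantees a repeated state among the first 4+1 visited; the segment between the two visits is the pumpable y.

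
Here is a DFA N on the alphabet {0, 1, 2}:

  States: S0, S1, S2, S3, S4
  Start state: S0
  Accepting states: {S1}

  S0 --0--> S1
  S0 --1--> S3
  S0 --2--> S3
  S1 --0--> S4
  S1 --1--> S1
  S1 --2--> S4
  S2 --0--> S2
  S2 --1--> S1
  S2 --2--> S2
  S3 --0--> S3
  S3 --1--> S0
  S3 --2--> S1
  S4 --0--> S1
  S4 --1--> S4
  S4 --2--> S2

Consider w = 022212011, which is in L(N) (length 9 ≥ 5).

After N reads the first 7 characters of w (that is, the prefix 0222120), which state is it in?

Run of N on the first 7 characters of w = 0 2 2 2 1 2 0:
  step 0: S0  (start)
  step 1: S1  (read 0: S0→S1)
  step 2: S4  (read 2: S1→S4)
  step 3: S2  (read 2: S4→S2)
  step 4: S2  (read 2: S2→S2)
  step 5: S1  (read 1: S2→S1)
  step 6: S4  (read 2: S1→S4)
  step 7: S1  (read 0: S4→S1)

After reading 7 characters, N is in state S1.
(This kind of state-tracing is the core of the pumping-lemma construction: with 5 states, pigeonhole forces a repeat within the first 5 steps.)

S1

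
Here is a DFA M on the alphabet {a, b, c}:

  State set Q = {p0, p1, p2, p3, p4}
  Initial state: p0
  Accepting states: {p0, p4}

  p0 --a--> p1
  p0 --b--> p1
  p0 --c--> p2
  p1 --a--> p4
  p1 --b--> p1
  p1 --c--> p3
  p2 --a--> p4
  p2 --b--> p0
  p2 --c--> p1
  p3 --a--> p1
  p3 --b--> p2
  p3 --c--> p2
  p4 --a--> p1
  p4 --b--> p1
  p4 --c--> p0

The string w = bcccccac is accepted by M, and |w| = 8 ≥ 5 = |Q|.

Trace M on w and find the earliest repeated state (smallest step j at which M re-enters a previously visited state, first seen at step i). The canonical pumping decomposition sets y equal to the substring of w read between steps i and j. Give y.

ccc

State sequence: p0 -b-> p1 -c-> p3 -c-> p2 -c-> p1 -c-> p3 -c-> p2 -a-> p4 -c-> p0
First repeat at step 4: p1 was already visited.

So i = 1, j = 4, giving x = w[0:1] = b, y = w[1:4] = ccc, z = w[4:8] = ccac.
Check: |xy| = 4 ≤ 5 and |y| = 3 ≥ 1. Reading y takes M from p1 back to p1, so every xyⁱz is accepted.
Pumping length from the standard proof: p = 5 (the number of states). The repeated state found above gives |xy| = j ≤ 5 and |y| = j − i ≥ 1.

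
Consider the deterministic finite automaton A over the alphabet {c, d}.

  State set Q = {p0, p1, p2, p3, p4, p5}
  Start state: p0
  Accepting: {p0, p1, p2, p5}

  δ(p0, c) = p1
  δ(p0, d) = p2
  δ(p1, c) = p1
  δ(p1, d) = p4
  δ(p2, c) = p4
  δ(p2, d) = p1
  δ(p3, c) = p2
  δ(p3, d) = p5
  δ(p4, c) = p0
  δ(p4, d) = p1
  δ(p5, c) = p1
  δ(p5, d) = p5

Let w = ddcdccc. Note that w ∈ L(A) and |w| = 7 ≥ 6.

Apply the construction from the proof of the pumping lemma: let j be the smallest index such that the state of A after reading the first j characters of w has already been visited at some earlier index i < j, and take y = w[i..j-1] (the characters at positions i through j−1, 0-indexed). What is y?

c

Run of A on w = d d c d c c c:
  step 0: p0  (start)
  step 1: p2  (read d: p0→p2)
  step 2: p1  (read d: p2→p1)
  step 3: p1  (read c: p1→p1)   ← first repeat (p1 seen earlier)
  step 4: p4  (read d: p1→p4)
  step 5: p0  (read c: p4→p0)
  step 6: p1  (read c: p0→p1)
  step 7: p1  (read c: p1→p1)

So i = 2, j = 3, giving x = w[0:2] = dd, y = w[2:3] = c, z = w[3:7] = dccc.
Check: |xy| = 3 ≤ 6 and |y| = 1 ≥ 1. Reading y takes A from p1 back to p1, so every xyⁱz is accepted.
Pumping length from the standard proof: p = 6 (the number of states). The repeated state found above gives |xy| = j ≤ 6 and |y| = j − i ≥ 1.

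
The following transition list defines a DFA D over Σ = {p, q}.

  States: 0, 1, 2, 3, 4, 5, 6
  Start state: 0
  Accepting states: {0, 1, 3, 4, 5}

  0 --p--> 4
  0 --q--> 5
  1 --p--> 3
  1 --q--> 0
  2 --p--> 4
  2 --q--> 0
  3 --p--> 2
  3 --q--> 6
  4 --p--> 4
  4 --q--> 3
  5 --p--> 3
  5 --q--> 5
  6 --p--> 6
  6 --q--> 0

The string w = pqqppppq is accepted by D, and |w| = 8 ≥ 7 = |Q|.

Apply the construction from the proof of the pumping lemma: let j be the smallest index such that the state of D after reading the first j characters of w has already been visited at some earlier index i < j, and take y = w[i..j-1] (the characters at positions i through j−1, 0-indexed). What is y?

Run of D on w = p q q p p p p q:
  step 0: 0  (start)
  step 1: 4  (read p: 0→4)
  step 2: 3  (read q: 4→3)
  step 3: 6  (read q: 3→6)
  step 4: 6  (read p: 6→6)   ← first repeat (6 seen earlier)
  step 5: 6  (read p: 6→6)
  step 6: 6  (read p: 6→6)
  step 7: 6  (read p: 6→6)
  step 8: 0  (read q: 6→0)

So i = 3, j = 4, giving x = w[0:3] = pqq, y = w[3:4] = p, z = w[4:8] = pppq.
Check: |xy| = 4 ≤ 7 and |y| = 1 ≥ 1. Reading y takes D from 6 back to 6, so every xyⁱz is accepted.
With |Q| = 7, pigeonhole forces a state repeat no later than step 7; the substring read between the first and second visits to that state can be pumped.

p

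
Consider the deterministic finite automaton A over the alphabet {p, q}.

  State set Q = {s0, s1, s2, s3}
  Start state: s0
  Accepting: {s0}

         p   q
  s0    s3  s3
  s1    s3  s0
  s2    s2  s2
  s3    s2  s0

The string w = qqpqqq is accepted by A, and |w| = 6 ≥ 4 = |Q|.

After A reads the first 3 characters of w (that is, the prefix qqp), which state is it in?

Run of A on the first 3 characters of w = q q p:
  step 0: s0  (start)
  step 1: s3  (read q: s0→s3)
  step 2: s0  (read q: s3→s0)
  step 3: s3  (read p: s0→s3)

After reading 3 characters, A is in state s3.
(This kind of state-tracing is the core of the pumping-lemma construction: with 4 states, pigeonhole forces a repeat within the first 4 steps.)

s3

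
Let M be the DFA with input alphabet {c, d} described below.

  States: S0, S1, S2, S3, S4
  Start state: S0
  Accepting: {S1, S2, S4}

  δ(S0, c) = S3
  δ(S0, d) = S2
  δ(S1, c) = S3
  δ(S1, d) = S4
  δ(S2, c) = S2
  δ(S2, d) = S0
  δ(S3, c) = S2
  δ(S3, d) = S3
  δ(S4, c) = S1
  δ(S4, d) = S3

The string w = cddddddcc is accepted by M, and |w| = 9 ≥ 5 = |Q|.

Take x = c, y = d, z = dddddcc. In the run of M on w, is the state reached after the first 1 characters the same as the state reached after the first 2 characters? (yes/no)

yes

State sequence: S0 -c-> S3 -d-> S3

After x (step 1): S3. After xy (step 2): S3.
They match, so y = d drives M around a cycle from S3 back to itself; pumping y any number of times keeps M in S3 before reading z, and xyⁱz ∈ L(M) for every i ≥ 0.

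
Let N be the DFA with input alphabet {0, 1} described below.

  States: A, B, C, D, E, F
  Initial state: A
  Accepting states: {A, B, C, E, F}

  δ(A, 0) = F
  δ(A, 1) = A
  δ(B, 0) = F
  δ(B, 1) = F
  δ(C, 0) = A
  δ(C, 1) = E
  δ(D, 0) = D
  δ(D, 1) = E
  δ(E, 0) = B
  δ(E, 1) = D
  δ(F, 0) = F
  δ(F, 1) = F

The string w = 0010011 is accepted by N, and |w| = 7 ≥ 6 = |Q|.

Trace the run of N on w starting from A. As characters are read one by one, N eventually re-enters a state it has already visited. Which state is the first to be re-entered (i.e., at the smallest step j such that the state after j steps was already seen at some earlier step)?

F

State sequence: A -0-> F -0-> F -1-> F -0-> F -0-> F -1-> F -1-> F
First repeat at step 2: F was already visited.

The earliest repeat is at step j = 2: N is in F, which it already visited at step i = 1.
The DFA has 6 states, so the proof of the pumping lemma guarantees a repeated state among the first 6+1 visited; the segment between the two visits is the pumpable y.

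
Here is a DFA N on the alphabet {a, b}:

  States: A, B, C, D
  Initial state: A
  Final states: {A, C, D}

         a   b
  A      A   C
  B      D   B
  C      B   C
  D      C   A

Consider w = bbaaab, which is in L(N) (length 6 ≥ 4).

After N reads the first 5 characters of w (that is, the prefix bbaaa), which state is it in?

Run of N on the first 5 characters of w = b b a a a:
  step 0: A  (start)
  step 1: C  (read b: A→C)
  step 2: C  (read b: C→C)
  step 3: B  (read a: C→B)
  step 4: D  (read a: B→D)
  step 5: C  (read a: D→C)

After reading 5 characters, N is in state C.

C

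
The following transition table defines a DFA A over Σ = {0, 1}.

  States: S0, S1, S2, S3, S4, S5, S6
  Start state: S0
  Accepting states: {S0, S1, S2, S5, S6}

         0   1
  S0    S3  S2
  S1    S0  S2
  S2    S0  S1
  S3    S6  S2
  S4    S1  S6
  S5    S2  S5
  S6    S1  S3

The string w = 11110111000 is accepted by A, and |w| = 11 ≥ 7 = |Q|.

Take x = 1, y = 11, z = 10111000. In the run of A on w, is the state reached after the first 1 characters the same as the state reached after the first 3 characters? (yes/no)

yes

State sequence: S0 -1-> S2 -1-> S1 -1-> S2

After x (step 1): S2. After xy (step 3): S2.
They match, so y = 11 drives A around a cycle from S2 back to itself; pumping y any number of times keeps A in S2 before reading z, and xyⁱz ∈ L(A) for every i ≥ 0.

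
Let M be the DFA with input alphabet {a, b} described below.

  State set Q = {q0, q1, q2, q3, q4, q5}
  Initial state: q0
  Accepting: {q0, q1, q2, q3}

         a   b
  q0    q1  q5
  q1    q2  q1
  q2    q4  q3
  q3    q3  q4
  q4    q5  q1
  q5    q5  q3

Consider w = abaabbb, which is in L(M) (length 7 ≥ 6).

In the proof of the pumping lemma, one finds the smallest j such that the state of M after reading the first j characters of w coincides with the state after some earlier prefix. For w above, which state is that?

State sequence: q0 -a-> q1 -b-> q1 -a-> q2 -a-> q4 -b-> q1 -b-> q1 -b-> q1
First repeat at step 2: q1 was already visited.

The earliest repeat is at step j = 2: M is in q1, which it already visited at step i = 1.

q1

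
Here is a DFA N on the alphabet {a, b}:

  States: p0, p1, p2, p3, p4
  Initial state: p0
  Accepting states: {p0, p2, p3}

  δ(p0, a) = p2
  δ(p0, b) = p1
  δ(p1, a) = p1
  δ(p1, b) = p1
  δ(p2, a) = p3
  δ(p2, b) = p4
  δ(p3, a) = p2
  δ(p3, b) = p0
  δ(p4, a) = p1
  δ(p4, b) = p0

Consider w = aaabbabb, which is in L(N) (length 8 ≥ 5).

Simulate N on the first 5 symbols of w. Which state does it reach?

State sequence: p0 -a-> p2 -a-> p3 -a-> p2 -b-> p4 -b-> p0

After reading 5 characters, N is in state p0.
(This kind of state-tracing is the core of the pumping-lemma construction: with 5 states, pigeonhole forces a repeat within the first 5 steps.)

p0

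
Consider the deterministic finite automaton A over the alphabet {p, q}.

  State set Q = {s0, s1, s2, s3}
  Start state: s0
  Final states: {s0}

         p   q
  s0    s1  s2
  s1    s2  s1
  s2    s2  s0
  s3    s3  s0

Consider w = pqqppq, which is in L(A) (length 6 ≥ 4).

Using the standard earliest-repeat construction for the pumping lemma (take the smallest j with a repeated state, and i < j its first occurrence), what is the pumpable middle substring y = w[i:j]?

State sequence: s0 -p-> s1 -q-> s1 -q-> s1 -p-> s2 -p-> s2 -q-> s0
First repeat at step 2: s1 was already visited.

So i = 1, j = 2, giving x = w[0:1] = p, y = w[1:2] = q, z = w[2:6] = qppq.
Check: |xy| = 2 ≤ 4 and |y| = 1 ≥ 1. Reading y takes A from s1 back to s1, so every xyⁱz is accepted.

q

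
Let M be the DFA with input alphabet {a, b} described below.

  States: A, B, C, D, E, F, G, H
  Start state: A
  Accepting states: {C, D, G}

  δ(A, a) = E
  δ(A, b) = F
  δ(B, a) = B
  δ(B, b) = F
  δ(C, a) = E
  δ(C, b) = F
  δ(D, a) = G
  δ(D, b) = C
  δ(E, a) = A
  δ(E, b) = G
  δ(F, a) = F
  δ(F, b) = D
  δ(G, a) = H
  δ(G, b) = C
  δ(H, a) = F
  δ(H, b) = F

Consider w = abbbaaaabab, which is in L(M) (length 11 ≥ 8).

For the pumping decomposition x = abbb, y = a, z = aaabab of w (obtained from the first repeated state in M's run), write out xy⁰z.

abbbaaabab

xy⁰z = xz = abbb·aaabab = abbbaaabab.
Reading y = a takes M from F back to F, so after x the machine is still in F, and z then leads to the accepting state C. Hence abbbaaabab ∈ L(M).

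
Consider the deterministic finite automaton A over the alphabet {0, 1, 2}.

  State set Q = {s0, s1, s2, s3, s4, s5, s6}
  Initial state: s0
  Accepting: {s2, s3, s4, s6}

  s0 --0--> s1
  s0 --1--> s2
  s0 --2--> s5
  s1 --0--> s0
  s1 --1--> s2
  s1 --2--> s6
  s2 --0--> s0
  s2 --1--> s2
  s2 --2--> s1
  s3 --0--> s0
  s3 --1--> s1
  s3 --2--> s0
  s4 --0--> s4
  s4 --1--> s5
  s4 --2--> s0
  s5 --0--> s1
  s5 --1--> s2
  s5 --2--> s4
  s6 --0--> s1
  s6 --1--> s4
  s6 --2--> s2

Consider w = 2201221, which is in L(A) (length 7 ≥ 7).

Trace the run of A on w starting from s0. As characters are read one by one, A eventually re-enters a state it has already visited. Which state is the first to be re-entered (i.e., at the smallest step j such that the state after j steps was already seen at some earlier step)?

s4

State sequence: s0 -2-> s5 -2-> s4 -0-> s4 -1-> s5 -2-> s4 -2-> s0 -1-> s2
First repeat at step 3: s4 was already visited.

The earliest repeat is at step j = 3: A is in s4, which it already visited at step i = 2.
Since A has 7 states, any run of length ≥ 7 visits 7+1 states, so by pigeonhole some state repeats within the first 7 steps — that repeat gives the pumpable loop.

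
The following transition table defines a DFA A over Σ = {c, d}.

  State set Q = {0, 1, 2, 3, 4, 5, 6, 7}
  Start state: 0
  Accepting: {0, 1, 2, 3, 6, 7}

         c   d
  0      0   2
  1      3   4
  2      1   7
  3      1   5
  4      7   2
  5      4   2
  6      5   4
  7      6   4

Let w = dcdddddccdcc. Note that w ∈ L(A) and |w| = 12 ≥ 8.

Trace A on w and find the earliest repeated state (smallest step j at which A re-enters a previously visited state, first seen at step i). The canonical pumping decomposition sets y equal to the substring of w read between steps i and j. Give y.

cdd

Run of A on w = d c d d d d d c c d c c:
  step 0: 0  (start)
  step 1: 2  (read d: 0→2)
  step 2: 1  (read c: 2→1)
  step 3: 4  (read d: 1→4)
  step 4: 2  (read d: 4→2)   ← first repeat (2 seen earlier)
  step 5: 7  (read d: 2→7)
  step 6: 4  (read d: 7→4)
  step 7: 2  (read d: 4→2)
  step 8: 1  (read c: 2→1)
  step 9: 3  (read c: 1→3)
  step 10: 5  (read d: 3→5)
  step 11: 4  (read c: 5→4)
  step 12: 7  (read c: 4→7)

So i = 1, j = 4, giving x = w[0:1] = d, y = w[1:4] = cdd, z = w[4:12] = dddccdcc.
Check: |xy| = 4 ≤ 8 and |y| = 3 ≥ 1. Reading y takes A from 2 back to 2, so every xyⁱz is accepted.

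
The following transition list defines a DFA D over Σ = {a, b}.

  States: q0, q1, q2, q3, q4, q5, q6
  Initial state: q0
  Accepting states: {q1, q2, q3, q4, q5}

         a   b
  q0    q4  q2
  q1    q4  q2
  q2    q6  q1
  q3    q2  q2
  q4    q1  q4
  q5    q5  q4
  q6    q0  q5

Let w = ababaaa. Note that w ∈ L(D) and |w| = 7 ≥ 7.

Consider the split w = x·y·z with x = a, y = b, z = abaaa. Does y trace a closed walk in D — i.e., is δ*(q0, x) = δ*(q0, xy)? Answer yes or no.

State sequence: q0 -a-> q4 -b-> q4

After x (step 1): q4. After xy (step 2): q4.
They match, so y = b drives D around a cycle from q4 back to itself; pumping y any number of times keeps D in q4 before reading z, and xyⁱz ∈ L(D) for every i ≥ 0.

yes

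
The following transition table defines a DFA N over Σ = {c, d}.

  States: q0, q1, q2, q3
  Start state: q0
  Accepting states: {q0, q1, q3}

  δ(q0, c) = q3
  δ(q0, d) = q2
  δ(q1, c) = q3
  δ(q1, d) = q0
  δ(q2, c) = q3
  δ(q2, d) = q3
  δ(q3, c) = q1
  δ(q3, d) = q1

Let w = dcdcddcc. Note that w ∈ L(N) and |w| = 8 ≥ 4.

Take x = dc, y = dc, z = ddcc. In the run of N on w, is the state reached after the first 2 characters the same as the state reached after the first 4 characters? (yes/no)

Run of N on the first 4 characters of w = d c d c:
  step 0: q0  (start)
  step 1: q2  (read d: q0→q2)
  step 2: q3  (read c: q2→q3)
  step 3: q1  (read d: q3→q1)
  step 4: q3  (read c: q1→q3)

After x (step 2): q3. After xy (step 4): q3.
They match, so y = dc drives N around a cycle from q3 back to itself; pumping y any number of times keeps N in q3 before reading z, and xyⁱz ∈ L(N) for every i ≥ 0.

yes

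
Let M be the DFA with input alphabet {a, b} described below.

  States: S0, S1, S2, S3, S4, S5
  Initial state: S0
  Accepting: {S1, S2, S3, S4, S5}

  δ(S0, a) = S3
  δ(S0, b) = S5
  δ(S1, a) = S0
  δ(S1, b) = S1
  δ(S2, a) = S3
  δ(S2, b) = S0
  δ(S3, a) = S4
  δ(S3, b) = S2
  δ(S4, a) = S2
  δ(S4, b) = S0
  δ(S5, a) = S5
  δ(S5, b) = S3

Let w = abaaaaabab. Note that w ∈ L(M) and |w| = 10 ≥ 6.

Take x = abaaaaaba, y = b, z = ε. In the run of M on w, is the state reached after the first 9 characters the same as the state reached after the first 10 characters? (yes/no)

no

State sequence: S0 -a-> S3 -b-> S2 -a-> S3 -a-> S4 -a-> S2 -a-> S3 -a-> S4 -b-> S0 -a-> S3 -b-> S2

After x (step 9): S3. After xy (step 10): S2.
They differ (S3 ≠ S2), so y is not a cycle from the state after x; this split is not the one the pumping-lemma construction produces, and pumping y need not keep the string in L(M).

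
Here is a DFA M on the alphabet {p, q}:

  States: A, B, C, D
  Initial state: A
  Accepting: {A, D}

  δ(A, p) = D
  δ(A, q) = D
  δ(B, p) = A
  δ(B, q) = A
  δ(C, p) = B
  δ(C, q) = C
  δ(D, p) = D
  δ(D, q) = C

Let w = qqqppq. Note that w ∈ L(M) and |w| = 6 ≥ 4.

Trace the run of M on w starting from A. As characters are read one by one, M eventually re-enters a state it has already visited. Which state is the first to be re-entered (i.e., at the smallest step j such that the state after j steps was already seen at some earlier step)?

C

Run of M on w = q q q p p q:
  step 0: A  (start)
  step 1: D  (read q: A→D)
  step 2: C  (read q: D→C)
  step 3: C  (read q: C→C)   ← first repeat (C seen earlier)
  step 4: B  (read p: C→B)
  step 5: A  (read p: B→A)
  step 6: D  (read q: A→D)

The earliest repeat is at step j = 3: M is in C, which it already visited at step i = 2.
The DFA has 4 states, so the proof of the pumping lemma guarantees a repeated state among the first 4+1 visited; the segment between the two visits is the pumpable y.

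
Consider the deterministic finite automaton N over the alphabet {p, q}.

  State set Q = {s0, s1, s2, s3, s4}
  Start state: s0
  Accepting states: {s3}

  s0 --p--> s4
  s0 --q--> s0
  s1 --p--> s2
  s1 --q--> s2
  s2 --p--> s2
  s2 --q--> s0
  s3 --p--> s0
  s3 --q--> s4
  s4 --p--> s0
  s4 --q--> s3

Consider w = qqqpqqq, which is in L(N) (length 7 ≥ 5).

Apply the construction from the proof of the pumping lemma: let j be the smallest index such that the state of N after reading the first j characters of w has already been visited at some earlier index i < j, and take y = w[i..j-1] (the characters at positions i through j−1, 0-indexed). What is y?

State sequence: s0 -q-> s0 -q-> s0 -q-> s0 -p-> s4 -q-> s3 -q-> s4 -q-> s3
First repeat at step 1: s0 was already visited.

So i = 0, j = 1, giving x = w[0:0] = ε, y = w[0:1] = q, z = w[1:7] = qqpqqq.
Check: |xy| = 1 ≤ 5 and |y| = 1 ≥ 1. Reading y takes N from s0 back to s0, so every xyⁱz is accepted.
Pumping length from the standard proof: p = 5 (the number of states). The repeated state found above gives |xy| = j ≤ 5 and |y| = j − i ≥ 1.

q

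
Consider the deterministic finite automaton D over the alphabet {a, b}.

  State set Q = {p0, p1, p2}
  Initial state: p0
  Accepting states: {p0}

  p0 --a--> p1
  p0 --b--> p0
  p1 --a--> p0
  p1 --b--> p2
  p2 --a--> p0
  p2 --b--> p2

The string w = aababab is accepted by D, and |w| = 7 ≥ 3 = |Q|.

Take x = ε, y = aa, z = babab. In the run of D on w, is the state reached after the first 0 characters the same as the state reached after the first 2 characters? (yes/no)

Run of D on the first 2 characters of w = a a:
  step 0: p0  (start)
  step 1: p1  (read a: p0→p1)
  step 2: p0  (read a: p1→p0)

After x (step 0): p0. After xy (step 2): p0.
They match, so y = aa drives D around a cycle from p0 back to itself; pumping y any number of times keeps D in p0 before reading z, and xyⁱz ∈ L(D) for every i ≥ 0.

yes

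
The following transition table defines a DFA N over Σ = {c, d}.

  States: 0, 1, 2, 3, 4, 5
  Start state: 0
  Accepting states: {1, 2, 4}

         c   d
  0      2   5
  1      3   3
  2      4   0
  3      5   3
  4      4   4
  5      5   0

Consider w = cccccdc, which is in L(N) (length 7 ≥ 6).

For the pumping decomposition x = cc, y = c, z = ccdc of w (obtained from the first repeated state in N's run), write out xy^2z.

ccccccdc

xy^2z = cc·c·c·ccdc = ccccccdc.
Reading y = c takes N from 4 back to 4, so after x·y·y the machine is still in 4, and z then leads to the accepting state 4. Hence ccccccdc ∈ L(N).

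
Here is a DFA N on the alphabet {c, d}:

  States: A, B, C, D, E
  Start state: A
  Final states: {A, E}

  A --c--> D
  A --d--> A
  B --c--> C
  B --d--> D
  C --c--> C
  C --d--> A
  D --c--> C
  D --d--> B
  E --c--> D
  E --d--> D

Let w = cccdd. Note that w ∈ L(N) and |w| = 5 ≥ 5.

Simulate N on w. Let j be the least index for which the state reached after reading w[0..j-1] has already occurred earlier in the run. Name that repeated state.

State sequence: A -c-> D -c-> C -c-> C -d-> A -d-> A
First repeat at step 3: C was already visited.

The earliest repeat is at step j = 3: N is in C, which it already visited at step i = 2.

C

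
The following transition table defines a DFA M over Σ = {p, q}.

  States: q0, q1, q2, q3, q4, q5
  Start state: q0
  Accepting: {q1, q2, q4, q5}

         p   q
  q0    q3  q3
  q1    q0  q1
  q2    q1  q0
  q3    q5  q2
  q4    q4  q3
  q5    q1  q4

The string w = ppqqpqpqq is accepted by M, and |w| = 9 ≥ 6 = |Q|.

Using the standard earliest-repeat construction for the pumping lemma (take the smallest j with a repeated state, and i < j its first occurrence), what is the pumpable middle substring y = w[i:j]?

State sequence: q0 -p-> q3 -p-> q5 -q-> q4 -q-> q3 -p-> q5 -q-> q4 -p-> q4 -q-> q3 -q-> q2
First repeat at step 4: q3 was already visited.

So i = 1, j = 4, giving x = w[0:1] = p, y = w[1:4] = pqq, z = w[4:9] = pqpqq.
Check: |xy| = 4 ≤ 6 and |y| = 3 ≥ 1. Reading y takes M from q3 back to q3, so every xyⁱz is accepted.
The DFA has 6 states, so the proof of the pumping lemma guarantees a repeated state among the first 6+1 visited; the segment between the two visits is the pumpable y.

pqq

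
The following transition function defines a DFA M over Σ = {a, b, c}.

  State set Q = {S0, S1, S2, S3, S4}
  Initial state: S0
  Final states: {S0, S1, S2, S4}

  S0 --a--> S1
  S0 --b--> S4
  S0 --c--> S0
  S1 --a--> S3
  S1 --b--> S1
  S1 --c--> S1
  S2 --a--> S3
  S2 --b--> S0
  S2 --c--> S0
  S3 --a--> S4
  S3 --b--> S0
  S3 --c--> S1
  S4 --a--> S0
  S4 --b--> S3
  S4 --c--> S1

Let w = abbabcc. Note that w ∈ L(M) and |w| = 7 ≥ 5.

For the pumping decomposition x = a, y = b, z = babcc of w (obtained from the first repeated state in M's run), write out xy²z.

abbbabcc

xy^2z = a·b·b·babcc = abbbabcc.
Reading y = b takes M from S1 back to S1, so after x·y·y the machine is still in S1, and z then leads to the accepting state S0. Hence abbbabcc ∈ L(M).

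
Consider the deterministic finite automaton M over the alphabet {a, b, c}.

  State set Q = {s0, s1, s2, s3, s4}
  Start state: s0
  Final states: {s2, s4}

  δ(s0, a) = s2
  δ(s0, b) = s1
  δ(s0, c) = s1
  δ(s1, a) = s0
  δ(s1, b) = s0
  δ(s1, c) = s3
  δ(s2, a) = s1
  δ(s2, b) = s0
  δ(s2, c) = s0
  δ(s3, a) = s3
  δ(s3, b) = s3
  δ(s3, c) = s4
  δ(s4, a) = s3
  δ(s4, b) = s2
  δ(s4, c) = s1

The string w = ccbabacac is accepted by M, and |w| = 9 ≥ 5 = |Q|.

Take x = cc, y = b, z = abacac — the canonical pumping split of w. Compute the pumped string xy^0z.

xy⁰z = xz = cc·abacac = ccabacac.
Reading y = b takes M from s3 back to s3, so after x the machine is still in s3, and z then leads to the accepting state s4. Hence ccabacac ∈ L(M).

ccabacac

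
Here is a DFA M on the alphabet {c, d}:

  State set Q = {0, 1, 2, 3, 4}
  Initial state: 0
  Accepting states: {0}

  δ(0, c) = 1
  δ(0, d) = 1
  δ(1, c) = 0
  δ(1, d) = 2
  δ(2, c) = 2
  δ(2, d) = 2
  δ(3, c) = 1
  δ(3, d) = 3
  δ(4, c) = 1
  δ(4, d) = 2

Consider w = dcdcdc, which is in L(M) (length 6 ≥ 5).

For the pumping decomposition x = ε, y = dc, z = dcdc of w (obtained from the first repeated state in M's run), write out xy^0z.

xy⁰z = xz = ε·dcdc = dcdc.
Reading y = dc takes M from 0 back to 0, so after x the machine is still in 0, and z then leads to the accepting state 0. Hence dcdc ∈ L(M).

dcdc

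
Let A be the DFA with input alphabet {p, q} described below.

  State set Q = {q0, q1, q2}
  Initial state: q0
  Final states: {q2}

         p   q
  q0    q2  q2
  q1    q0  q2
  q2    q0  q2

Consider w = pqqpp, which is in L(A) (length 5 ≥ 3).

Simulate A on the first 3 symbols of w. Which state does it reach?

q2

State sequence: q0 -p-> q2 -q-> q2 -q-> q2

After reading 3 characters, A is in state q2.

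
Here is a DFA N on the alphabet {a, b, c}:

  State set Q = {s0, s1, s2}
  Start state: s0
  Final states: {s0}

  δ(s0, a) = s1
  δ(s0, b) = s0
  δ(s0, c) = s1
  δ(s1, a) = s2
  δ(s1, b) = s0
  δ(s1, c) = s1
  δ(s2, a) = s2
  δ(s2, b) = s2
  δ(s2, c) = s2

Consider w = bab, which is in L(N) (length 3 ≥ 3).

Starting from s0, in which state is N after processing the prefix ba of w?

s1

State sequence: s0 -b-> s0 -a-> s1

After reading 2 characters, N is in state s1.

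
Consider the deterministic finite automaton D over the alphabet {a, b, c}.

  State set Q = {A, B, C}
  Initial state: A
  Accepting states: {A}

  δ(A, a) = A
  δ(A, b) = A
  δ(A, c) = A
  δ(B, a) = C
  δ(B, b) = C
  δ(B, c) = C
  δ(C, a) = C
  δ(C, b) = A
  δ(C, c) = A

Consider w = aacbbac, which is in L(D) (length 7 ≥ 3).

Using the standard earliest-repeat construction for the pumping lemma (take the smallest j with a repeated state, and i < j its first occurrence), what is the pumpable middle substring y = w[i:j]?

Run of D on w = a a c b b a c:
  step 0: A  (start)
  step 1: A  (read a: A→A)   ← first repeat (A seen earlier)
  step 2: A  (read a: A→A)
  step 3: A  (read c: A→A)
  step 4: A  (read b: A→A)
  step 5: A  (read b: A→A)
  step 6: A  (read a: A→A)
  step 7: A  (read c: A→A)

So i = 0, j = 1, giving x = w[0:0] = ε, y = w[0:1] = a, z = w[1:7] = acbbac.
Check: |xy| = 1 ≤ 3 and |y| = 1 ≥ 1. Reading y takes D from A back to A, so every xyⁱz is accepted.

a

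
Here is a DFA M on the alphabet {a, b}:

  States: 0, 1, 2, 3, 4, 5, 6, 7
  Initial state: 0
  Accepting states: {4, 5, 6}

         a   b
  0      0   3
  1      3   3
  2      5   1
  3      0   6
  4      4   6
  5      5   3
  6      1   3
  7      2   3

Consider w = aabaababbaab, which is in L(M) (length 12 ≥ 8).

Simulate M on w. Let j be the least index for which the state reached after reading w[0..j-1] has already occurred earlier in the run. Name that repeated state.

0

State sequence: 0 -a-> 0 -a-> 0 -b-> 3 -a-> 0 -a-> 0 -b-> 3 -a-> 0 -b-> 3 -b-> 6 -a-> 1 -a-> 3 -b-> 6
First repeat at step 1: 0 was already visited.

The earliest repeat is at step j = 1: M is in 0, which it already visited at step i = 0.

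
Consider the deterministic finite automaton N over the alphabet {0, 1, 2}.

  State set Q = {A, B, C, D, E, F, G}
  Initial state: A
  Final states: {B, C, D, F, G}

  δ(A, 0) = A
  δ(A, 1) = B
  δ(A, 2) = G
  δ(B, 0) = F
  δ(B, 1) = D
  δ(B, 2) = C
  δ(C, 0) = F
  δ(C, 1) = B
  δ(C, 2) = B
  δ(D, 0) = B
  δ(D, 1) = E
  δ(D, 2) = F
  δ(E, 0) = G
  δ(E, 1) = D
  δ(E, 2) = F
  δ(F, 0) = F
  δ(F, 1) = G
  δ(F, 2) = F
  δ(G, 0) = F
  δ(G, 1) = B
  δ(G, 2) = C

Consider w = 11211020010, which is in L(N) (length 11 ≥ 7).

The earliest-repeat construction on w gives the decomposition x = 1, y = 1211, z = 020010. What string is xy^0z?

xy⁰z = xz = 1·020010 = 1020010.
Reading y = 1211 takes N from B back to B, so after x the machine is still in B, and z then leads to the accepting state F. Hence 1020010 ∈ L(N).

1020010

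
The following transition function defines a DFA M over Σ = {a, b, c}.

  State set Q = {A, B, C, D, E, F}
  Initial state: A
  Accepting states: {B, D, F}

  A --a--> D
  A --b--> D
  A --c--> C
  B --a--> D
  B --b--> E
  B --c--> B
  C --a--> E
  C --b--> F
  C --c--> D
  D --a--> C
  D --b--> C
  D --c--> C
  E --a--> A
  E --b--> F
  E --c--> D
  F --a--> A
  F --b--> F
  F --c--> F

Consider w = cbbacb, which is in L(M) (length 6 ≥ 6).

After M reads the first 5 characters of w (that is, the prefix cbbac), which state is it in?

C

Run of M on the first 5 characters of w = c b b a c:
  step 0: A  (start)
  step 1: C  (read c: A→C)
  step 2: F  (read b: C→F)
  step 3: F  (read b: F→F)
  step 4: A  (read a: F→A)
  step 5: C  (read c: A→C)

After reading 5 characters, M is in state C.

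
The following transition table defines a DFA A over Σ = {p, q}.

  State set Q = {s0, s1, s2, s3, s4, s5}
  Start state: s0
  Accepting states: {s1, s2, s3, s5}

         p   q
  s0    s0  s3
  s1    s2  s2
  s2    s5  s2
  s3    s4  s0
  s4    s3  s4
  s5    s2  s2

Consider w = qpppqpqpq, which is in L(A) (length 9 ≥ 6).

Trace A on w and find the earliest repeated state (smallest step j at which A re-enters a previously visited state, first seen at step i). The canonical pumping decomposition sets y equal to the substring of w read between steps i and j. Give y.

State sequence: s0 -q-> s3 -p-> s4 -p-> s3 -p-> s4 -q-> s4 -p-> s3 -q-> s0 -p-> s0 -q-> s3
First repeat at step 3: s3 was already visited.

So i = 1, j = 3, giving x = w[0:1] = q, y = w[1:3] = pp, z = w[3:9] = pqpqpq.
Check: |xy| = 3 ≤ 6 and |y| = 2 ≥ 1. Reading y takes A from s3 back to s3, so every xyⁱz is accepted.

pp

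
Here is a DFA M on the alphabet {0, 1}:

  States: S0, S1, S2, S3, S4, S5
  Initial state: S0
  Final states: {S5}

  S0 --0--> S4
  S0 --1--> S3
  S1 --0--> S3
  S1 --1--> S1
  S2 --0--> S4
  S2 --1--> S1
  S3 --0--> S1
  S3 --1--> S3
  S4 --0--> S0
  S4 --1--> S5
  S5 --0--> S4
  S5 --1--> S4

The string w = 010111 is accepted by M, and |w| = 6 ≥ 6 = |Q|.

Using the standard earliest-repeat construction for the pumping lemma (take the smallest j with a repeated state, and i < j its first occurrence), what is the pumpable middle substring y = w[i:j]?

10

Run of M on w = 0 1 0 1 1 1:
  step 0: S0  (start)
  step 1: S4  (read 0: S0→S4)
  step 2: S5  (read 1: S4→S5)
  step 3: S4  (read 0: S5→S4)   ← first repeat (S4 seen earlier)
  step 4: S5  (read 1: S4→S5)
  step 5: S4  (read 1: S5→S4)
  step 6: S5  (read 1: S4→S5)

So i = 1, j = 3, giving x = w[0:1] = 0, y = w[1:3] = 10, z = w[3:6] = 111.
Check: |xy| = 3 ≤ 6 and |y| = 2 ≥ 1. Reading y takes M from S4 back to S4, so every xyⁱz is accepted.
Pumping length from the standard proof: p = 6 (the number of states). The repeated state found above gives |xy| = j ≤ 6 and |y| = j − i ≥ 1.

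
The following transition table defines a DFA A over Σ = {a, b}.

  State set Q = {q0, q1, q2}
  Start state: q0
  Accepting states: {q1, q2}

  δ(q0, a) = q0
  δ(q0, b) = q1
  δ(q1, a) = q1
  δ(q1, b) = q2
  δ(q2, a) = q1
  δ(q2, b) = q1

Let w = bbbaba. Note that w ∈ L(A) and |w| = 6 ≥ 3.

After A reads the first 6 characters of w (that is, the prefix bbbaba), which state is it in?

Run of A on the first 6 characters of w = b b b a b a:
  step 0: q0  (start)
  step 1: q1  (read b: q0→q1)
  step 2: q2  (read b: q1→q2)
  step 3: q1  (read b: q2→q1)
  step 4: q1  (read a: q1→q1)
  step 5: q2  (read b: q1→q2)
  step 6: q1  (read a: q2→q1)

After reading 6 characters, A is in state q1.
(This kind of state-tracing is the core of the pumping-lemma construction: with 3 states, pigeonhole forces a repeat within the first 3 steps.)

q1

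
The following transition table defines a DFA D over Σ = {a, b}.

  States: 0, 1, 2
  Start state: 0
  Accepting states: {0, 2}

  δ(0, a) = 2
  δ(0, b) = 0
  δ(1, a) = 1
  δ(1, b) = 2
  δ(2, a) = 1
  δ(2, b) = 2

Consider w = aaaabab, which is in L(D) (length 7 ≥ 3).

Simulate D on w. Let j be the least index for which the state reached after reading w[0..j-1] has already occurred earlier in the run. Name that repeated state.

State sequence: 0 -a-> 2 -a-> 1 -a-> 1 -a-> 1 -b-> 2 -a-> 1 -b-> 2
First repeat at step 3: 1 was already visited.

The earliest repeat is at step j = 3: D is in 1, which it already visited at step i = 2.

1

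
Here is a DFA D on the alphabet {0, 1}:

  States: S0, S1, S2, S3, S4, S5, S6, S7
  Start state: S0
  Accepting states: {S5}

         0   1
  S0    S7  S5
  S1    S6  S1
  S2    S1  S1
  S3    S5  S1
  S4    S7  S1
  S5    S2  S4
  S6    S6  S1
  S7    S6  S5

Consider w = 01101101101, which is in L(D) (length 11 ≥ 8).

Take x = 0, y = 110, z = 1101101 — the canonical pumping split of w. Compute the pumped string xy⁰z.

xy⁰z = xz = 0·1101101 = 01101101.
Reading y = 110 takes D from S7 back to S7, so after x the machine is still in S7, and z then leads to the accepting state S5. Hence 01101101 ∈ L(D).

01101101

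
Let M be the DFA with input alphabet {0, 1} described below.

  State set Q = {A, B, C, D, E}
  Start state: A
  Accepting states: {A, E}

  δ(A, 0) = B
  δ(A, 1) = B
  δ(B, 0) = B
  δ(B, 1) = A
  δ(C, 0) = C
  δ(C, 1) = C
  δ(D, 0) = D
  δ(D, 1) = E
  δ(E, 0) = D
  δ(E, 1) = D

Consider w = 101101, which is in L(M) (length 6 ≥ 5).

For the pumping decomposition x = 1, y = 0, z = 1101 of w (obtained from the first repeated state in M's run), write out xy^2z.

xy^2z = 1·0·0·1101 = 1001101.
Reading y = 0 takes M from B back to B, so after x·y·y the machine is still in B, and z then leads to the accepting state A. Hence 1001101 ∈ L(M).

1001101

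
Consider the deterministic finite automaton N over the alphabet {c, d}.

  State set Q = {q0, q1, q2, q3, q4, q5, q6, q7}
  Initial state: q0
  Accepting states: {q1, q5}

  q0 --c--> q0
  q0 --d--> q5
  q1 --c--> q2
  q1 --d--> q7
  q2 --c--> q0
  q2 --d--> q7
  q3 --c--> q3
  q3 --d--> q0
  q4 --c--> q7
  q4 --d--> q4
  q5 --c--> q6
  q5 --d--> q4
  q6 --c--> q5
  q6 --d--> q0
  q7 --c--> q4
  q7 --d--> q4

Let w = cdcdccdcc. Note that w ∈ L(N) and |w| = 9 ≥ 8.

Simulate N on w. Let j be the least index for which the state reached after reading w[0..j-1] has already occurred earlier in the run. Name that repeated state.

q0

State sequence: q0 -c-> q0 -d-> q5 -c-> q6 -d-> q0 -c-> q0 -c-> q0 -d-> q5 -c-> q6 -c-> q5
First repeat at step 1: q0 was already visited.

The earliest repeat is at step j = 1: N is in q0, which it already visited at step i = 0.
Pumping length from the standard proof: p = 8 (the number of states). The repeated state found above gives |xy| = j ≤ 8 and |y| = j − i ≥ 1.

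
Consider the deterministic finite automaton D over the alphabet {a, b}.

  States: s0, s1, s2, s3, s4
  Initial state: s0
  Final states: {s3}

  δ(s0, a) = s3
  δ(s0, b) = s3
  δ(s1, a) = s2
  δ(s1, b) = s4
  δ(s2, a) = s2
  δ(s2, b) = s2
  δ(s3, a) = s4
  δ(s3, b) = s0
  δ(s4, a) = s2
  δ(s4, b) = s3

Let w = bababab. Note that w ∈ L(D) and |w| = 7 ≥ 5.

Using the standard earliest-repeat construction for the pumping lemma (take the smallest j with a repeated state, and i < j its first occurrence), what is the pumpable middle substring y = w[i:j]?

ab

State sequence: s0 -b-> s3 -a-> s4 -b-> s3 -a-> s4 -b-> s3 -a-> s4 -b-> s3
First repeat at step 3: s3 was already visited.

So i = 1, j = 3, giving x = w[0:1] = b, y = w[1:3] = ab, z = w[3:7] = abab.
Check: |xy| = 3 ≤ 5 and |y| = 2 ≥ 1. Reading y takes D from s3 back to s3, so every xyⁱz is accepted.
Since D has 5 states, any run of length ≥ 5 visits 5+1 states, so by pigeonhole some state repeats within the first 5 steps — that repeat gives the pumpable loop.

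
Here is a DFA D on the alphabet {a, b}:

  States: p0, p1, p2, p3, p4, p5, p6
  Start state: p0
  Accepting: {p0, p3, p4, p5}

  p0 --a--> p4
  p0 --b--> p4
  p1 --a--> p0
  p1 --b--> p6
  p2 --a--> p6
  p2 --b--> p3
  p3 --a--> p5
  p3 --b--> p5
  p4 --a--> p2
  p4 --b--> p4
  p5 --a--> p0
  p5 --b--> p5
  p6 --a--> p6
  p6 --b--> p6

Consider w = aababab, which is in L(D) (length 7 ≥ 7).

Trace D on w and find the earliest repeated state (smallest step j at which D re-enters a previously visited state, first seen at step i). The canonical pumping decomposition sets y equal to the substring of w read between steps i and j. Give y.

b

Run of D on w = a a b a b a b:
  step 0: p0  (start)
  step 1: p4  (read a: p0→p4)
  step 2: p2  (read a: p4→p2)
  step 3: p3  (read b: p2→p3)
  step 4: p5  (read a: p3→p5)
  step 5: p5  (read b: p5→p5)   ← first repeat (p5 seen earlier)
  step 6: p0  (read a: p5→p0)
  step 7: p4  (read b: p0→p4)

So i = 4, j = 5, giving x = w[0:4] = aaba, y = w[4:5] = b, z = w[5:7] = ab.
Check: |xy| = 5 ≤ 7 and |y| = 1 ≥ 1. Reading y takes D from p5 back to p5, so every xyⁱz is accepted.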